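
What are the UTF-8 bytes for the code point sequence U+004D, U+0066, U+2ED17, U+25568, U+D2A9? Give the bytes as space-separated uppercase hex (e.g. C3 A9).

4D 66 F0 AE B4 97 F0 A5 95 A8 ED 8A A9

U+004D: 1-byte form → 4D.
U+0066: 1-byte form → 66.
U+2ED17: 4-byte form → F0 AE B4 97.
U+25568: 4-byte form → F0 A5 95 A8.
U+D2A9: 3-byte form → ED 8A A9.
Concatenated (13 bytes): 4D 66 F0 AE B4 97 F0 A5 95 A8 ED 8A A9.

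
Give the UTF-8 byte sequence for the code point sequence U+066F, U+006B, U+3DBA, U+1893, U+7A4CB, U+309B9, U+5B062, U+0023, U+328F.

U+066F: 2-byte form → D9 AF.
U+006B: 1-byte form → 6B.
U+3DBA: 3-byte form → E3 B6 BA.
U+1893: 3-byte form → E1 A2 93.
U+7A4CB: 4-byte form → F1 BA 93 8B.
U+309B9: 4-byte form → F0 B0 A6 B9.
U+5B062: 4-byte form → F1 9B 81 A2.
U+0023: 1-byte form → 23.
U+328F: 3-byte form → E3 8A 8F.
Concatenated (25 bytes): D9 AF 6B E3 B6 BA E1 A2 93 F1 BA 93 8B F0 B0 A6 B9 F1 9B 81 A2 23 E3 8A 8F.

D9 AF 6B E3 B6 BA E1 A2 93 F1 BA 93 8B F0 B0 A6 B9 F1 9B 81 A2 23 E3 8A 8F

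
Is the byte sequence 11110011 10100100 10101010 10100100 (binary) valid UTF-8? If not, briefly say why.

valid

Leading byte 0xF3 = 11110011 → 4-byte form.
Continuation bytes 0xA4=10100100, 0xAA=10101010, 0xA4=10100100 all match 10xxxxxx.
Decoded value 0xE4AA4 is ≥ 0x10000 (shortest form) and not a surrogate.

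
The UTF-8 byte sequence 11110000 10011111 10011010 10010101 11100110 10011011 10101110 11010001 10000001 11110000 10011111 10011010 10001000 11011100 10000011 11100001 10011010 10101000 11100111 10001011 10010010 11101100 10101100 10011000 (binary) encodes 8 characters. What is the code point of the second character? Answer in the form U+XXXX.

U+66EE

Offset 0: leading byte 0xF0 = 11110000 → 4-byte char #1 = F0 9F 9A 95.
Offset 4: leading byte 0xE6 = 11100110 → 3-byte char #2 = E6 9B AE.
Leading byte 0xE6 = 11100110 matches 1110xxxx → 3-byte sequence.
Byte 1: 0xE6 = 11100110, payload 0110 (4 bits).
Byte 2: 0x9B = 10011011 (10xxxxxx ✓), payload 011011.
Byte 3: 0xAE = 10101110 (10xxxxxx ✓), payload 101110.
Concatenate: 0110011011101110 = 0x66EE (16 bits → U+66EE).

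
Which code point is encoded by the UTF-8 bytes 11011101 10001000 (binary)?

Leading byte 0xDD = 11011101 matches 110xxxxx → 2-byte sequence.
Byte 1: 0xDD = 11011101, payload 11101 (5 bits).
Byte 2: 0x88 = 10001000 (10xxxxxx ✓), payload 001000.
Concatenate: 11101001000 = 0x748 (11 bits → U+0748).

U+0748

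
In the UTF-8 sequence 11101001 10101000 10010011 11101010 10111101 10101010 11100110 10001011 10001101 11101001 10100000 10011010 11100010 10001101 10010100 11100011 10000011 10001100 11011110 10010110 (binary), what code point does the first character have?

Offset 0: leading byte 0xE9 = 11101001 → 3-byte char #1 = E9 A8 93.
Leading byte 0xE9 = 11101001 matches 1110xxxx → 3-byte sequence.
Byte 1: 0xE9 = 11101001, payload 1001 (4 bits).
Byte 2: 0xA8 = 10101000 (10xxxxxx ✓), payload 101000.
Byte 3: 0x93 = 10010011 (10xxxxxx ✓), payload 010011.
Concatenate: 1001101000010011 = 0x9A13 (16 bits → U+9A13).

U+9A13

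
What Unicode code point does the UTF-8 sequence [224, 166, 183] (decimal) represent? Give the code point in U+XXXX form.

U+09B7

Leading byte 0xE0 = 11100000 matches 1110xxxx → 3-byte sequence.
Byte 1: 0xE0 = 11100000, payload 0000 (4 bits).
Byte 2: 0xA6 = 10100110 (10xxxxxx ✓), payload 100110.
Byte 3: 0xB7 = 10110111 (10xxxxxx ✓), payload 110111.
Concatenate: 0000100110110111 = 0x9B7 (16 bits → U+09B7).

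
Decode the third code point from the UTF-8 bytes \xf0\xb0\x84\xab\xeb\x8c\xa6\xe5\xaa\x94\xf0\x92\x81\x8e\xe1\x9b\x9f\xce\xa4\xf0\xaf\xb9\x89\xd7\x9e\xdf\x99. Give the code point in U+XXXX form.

Offset 0: leading byte 0xF0 = 11110000 → 4-byte char #1 = F0 B0 84 AB.
Offset 4: leading byte 0xEB = 11101011 → 3-byte char #2 = EB 8C A6.
Offset 7: leading byte 0xE5 = 11100101 → 3-byte char #3 = E5 AA 94.
Leading byte 0xE5 = 11100101 matches 1110xxxx → 3-byte sequence.
Byte 1: 0xE5 = 11100101, payload 0101 (4 bits).
Byte 2: 0xAA = 10101010 (10xxxxxx ✓), payload 101010.
Byte 3: 0x94 = 10010100 (10xxxxxx ✓), payload 010100.
Concatenate: 0101101010010100 = 0x5A94 (16 bits → U+5A94).

U+5A94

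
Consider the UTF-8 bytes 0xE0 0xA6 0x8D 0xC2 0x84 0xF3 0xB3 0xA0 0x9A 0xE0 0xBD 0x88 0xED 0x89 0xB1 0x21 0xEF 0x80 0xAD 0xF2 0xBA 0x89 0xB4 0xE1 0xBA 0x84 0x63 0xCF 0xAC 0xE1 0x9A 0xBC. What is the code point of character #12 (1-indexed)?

Offset 0: leading byte 0xE0 = 11100000 → 3-byte char #1 = E0 A6 8D.
Offset 3: leading byte 0xC2 = 11000010 → 2-byte char #2 = C2 84.
Offset 5: leading byte 0xF3 = 11110011 → 4-byte char #3 = F3 B3 A0 9A.
Offset 9: leading byte 0xE0 = 11100000 → 3-byte char #4 = E0 BD 88.
Offset 12: leading byte 0xED = 11101101 → 3-byte char #5 = ED 89 B1.
Offset 15: leading byte 0x21 = 00100001 → 1-byte char #6 = 21.
Offset 16: leading byte 0xEF = 11101111 → 3-byte char #7 = EF 80 AD.
Offset 19: leading byte 0xF2 = 11110010 → 4-byte char #8 = F2 BA 89 B4.
Offset 23: leading byte 0xE1 = 11100001 → 3-byte char #9 = E1 BA 84.
Offset 26: leading byte 0x63 = 01100011 → 1-byte char #10 = 63.
Offset 27: leading byte 0xCF = 11001111 → 2-byte char #11 = CF AC.
Offset 29: leading byte 0xE1 = 11100001 → 3-byte char #12 = E1 9A BC.
Leading byte 0xE1 = 11100001 matches 1110xxxx → 3-byte sequence.
Byte 1: 0xE1 = 11100001, payload 0001 (4 bits).
Byte 2: 0x9A = 10011010 (10xxxxxx ✓), payload 011010.
Byte 3: 0xBC = 10111100 (10xxxxxx ✓), payload 111100.
Concatenate: 0001011010111100 = 0x16BC (16 bits → U+16BC).

U+16BC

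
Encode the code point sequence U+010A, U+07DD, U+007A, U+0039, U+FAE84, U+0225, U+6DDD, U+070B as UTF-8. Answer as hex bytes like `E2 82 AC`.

C4 8A DF 9D 7A 39 F3 BA BA 84 C8 A5 E6 B7 9D DC 8B

U+010A: 2-byte form → C4 8A.
U+07DD: 2-byte form → DF 9D.
U+007A: 1-byte form → 7A.
U+0039: 1-byte form → 39.
U+FAE84: 4-byte form → F3 BA BA 84.
U+0225: 2-byte form → C8 A5.
U+6DDD: 3-byte form → E6 B7 9D.
U+070B: 2-byte form → DC 8B.
Concatenated (17 bytes): C4 8A DF 9D 7A 39 F3 BA BA 84 C8 A5 E6 B7 9D DC 8B.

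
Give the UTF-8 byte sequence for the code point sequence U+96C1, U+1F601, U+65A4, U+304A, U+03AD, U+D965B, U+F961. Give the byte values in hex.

U+96C1: 3-byte form → E9 9B 81.
U+1F601: 4-byte form → F0 9F 98 81.
U+65A4: 3-byte form → E6 96 A4.
U+304A: 3-byte form → E3 81 8A.
U+03AD: 2-byte form → CE AD.
U+D965B: 4-byte form → F3 99 99 9B.
U+F961: 3-byte form → EF A5 A1.
Concatenated (22 bytes): E9 9B 81 F0 9F 98 81 E6 96 A4 E3 81 8A CE AD F3 99 99 9B EF A5 A1.

E9 9B 81 F0 9F 98 81 E6 96 A4 E3 81 8A CE AD F3 99 99 9B EF A5 A1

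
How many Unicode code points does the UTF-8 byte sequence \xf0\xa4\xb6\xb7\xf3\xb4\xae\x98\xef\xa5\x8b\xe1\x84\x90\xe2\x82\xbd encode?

Byte at offset 0: 0xF0 = 11110000 → 4-byte char (#1). Advance 4.
Byte at offset 4: 0xF3 = 11110011 → 4-byte char (#2). Advance 4.
Byte at offset 8: 0xEF = 11101111 → 3-byte char (#3). Advance 3.
Byte at offset 11: 0xE1 = 11100001 → 3-byte char (#4). Advance 3.
Byte at offset 14: 0xE2 = 11100010 → 3-byte char (#5). Advance 3.
Reached end at offset 17 after 5 code points.

5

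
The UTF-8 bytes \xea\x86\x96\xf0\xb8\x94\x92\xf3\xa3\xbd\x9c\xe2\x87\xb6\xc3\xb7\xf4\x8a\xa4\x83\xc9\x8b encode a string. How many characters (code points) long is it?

7

Byte at offset 0: 0xEA = 11101010 → 3-byte char (#1). Advance 3.
Byte at offset 3: 0xF0 = 11110000 → 4-byte char (#2). Advance 4.
Byte at offset 7: 0xF3 = 11110011 → 4-byte char (#3). Advance 4.
Byte at offset 11: 0xE2 = 11100010 → 3-byte char (#4). Advance 3.
Byte at offset 14: 0xC3 = 11000011 → 2-byte char (#5). Advance 2.
Byte at offset 16: 0xF4 = 11110100 → 4-byte char (#6). Advance 4.
Byte at offset 20: 0xC9 = 11001001 → 2-byte char (#7). Advance 2.
Reached end at offset 22 after 7 code points.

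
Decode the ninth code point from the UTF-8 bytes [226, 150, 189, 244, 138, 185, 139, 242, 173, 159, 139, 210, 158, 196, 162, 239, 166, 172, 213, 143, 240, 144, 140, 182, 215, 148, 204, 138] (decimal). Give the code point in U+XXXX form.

Offset 0: leading byte 0xE2 = 11100010 → 3-byte char #1 = E2 96 BD.
Offset 3: leading byte 0xF4 = 11110100 → 4-byte char #2 = F4 8A B9 8B.
Offset 7: leading byte 0xF2 = 11110010 → 4-byte char #3 = F2 AD 9F 8B.
Offset 11: leading byte 0xD2 = 11010010 → 2-byte char #4 = D2 9E.
Offset 13: leading byte 0xC4 = 11000100 → 2-byte char #5 = C4 A2.
Offset 15: leading byte 0xEF = 11101111 → 3-byte char #6 = EF A6 AC.
Offset 18: leading byte 0xD5 = 11010101 → 2-byte char #7 = D5 8F.
Offset 20: leading byte 0xF0 = 11110000 → 4-byte char #8 = F0 90 8C B6.
Offset 24: leading byte 0xD7 = 11010111 → 2-byte char #9 = D7 94.
Leading byte 0xD7 = 11010111 matches 110xxxxx → 2-byte sequence.
Byte 1: 0xD7 = 11010111, payload 10111 (5 bits).
Byte 2: 0x94 = 10010100 (10xxxxxx ✓), payload 010100.
Concatenate: 10111010100 = 0x5D4 (11 bits → U+05D4).

U+05D4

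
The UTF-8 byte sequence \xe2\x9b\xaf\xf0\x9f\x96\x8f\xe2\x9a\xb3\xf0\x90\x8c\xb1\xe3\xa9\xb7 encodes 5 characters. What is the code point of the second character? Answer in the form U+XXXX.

U+1F58F

Offset 0: leading byte 0xE2 = 11100010 → 3-byte char #1 = E2 9B AF.
Offset 3: leading byte 0xF0 = 11110000 → 4-byte char #2 = F0 9F 96 8F.
Leading byte 0xF0 = 11110000 matches 11110xxx → 4-byte sequence.
Byte 1: 0xF0 = 11110000, payload 000 (3 bits).
Byte 2: 0x9F = 10011111 (10xxxxxx ✓), payload 011111.
Byte 3: 0x96 = 10010110 (10xxxxxx ✓), payload 010110.
Byte 4: 0x8F = 10001111 (10xxxxxx ✓), payload 001111.
Concatenate: 000011111010110001111 = 0x1F58F (21 bits → U+1F58F).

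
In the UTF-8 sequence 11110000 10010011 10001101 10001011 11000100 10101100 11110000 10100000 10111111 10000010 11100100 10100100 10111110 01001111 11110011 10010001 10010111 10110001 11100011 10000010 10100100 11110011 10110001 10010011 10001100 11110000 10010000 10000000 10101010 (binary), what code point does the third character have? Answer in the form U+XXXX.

U+20FC2

Offset 0: leading byte 0xF0 = 11110000 → 4-byte char #1 = F0 93 8D 8B.
Offset 4: leading byte 0xC4 = 11000100 → 2-byte char #2 = C4 AC.
Offset 6: leading byte 0xF0 = 11110000 → 4-byte char #3 = F0 A0 BF 82.
Leading byte 0xF0 = 11110000 matches 11110xxx → 4-byte sequence.
Byte 1: 0xF0 = 11110000, payload 000 (3 bits).
Byte 2: 0xA0 = 10100000 (10xxxxxx ✓), payload 100000.
Byte 3: 0xBF = 10111111 (10xxxxxx ✓), payload 111111.
Byte 4: 0x82 = 10000010 (10xxxxxx ✓), payload 000010.
Concatenate: 000100000111111000010 = 0x20FC2 (21 bits → U+20FC2).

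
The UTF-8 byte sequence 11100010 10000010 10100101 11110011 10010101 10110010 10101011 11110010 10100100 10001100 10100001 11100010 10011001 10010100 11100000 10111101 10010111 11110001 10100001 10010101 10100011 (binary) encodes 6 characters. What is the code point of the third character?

Offset 0: leading byte 0xE2 = 11100010 → 3-byte char #1 = E2 82 A5.
Offset 3: leading byte 0xF3 = 11110011 → 4-byte char #2 = F3 95 B2 AB.
Offset 7: leading byte 0xF2 = 11110010 → 4-byte char #3 = F2 A4 8C A1.
Leading byte 0xF2 = 11110010 matches 11110xxx → 4-byte sequence.
Byte 1: 0xF2 = 11110010, payload 010 (3 bits).
Byte 2: 0xA4 = 10100100 (10xxxxxx ✓), payload 100100.
Byte 3: 0x8C = 10001100 (10xxxxxx ✓), payload 001100.
Byte 4: 0xA1 = 10100001 (10xxxxxx ✓), payload 100001.
Concatenate: 010100100001100100001 = 0xA4321 (21 bits → U+A4321).

U+A4321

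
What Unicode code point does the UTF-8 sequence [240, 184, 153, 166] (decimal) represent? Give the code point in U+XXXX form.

Leading byte 0xF0 = 11110000 matches 11110xxx → 4-byte sequence.
Byte 1: 0xF0 = 11110000, payload 000 (3 bits).
Byte 2: 0xB8 = 10111000 (10xxxxxx ✓), payload 111000.
Byte 3: 0x99 = 10011001 (10xxxxxx ✓), payload 011001.
Byte 4: 0xA6 = 10100110 (10xxxxxx ✓), payload 100110.
Concatenate: 000111000011001100110 = 0x38666 (21 bits → U+38666).

U+38666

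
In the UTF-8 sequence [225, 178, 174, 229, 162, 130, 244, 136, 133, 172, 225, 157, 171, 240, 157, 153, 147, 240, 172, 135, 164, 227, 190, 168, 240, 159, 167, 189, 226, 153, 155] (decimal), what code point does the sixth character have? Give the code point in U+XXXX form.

Offset 0: leading byte 0xE1 = 11100001 → 3-byte char #1 = E1 B2 AE.
Offset 3: leading byte 0xE5 = 11100101 → 3-byte char #2 = E5 A2 82.
Offset 6: leading byte 0xF4 = 11110100 → 4-byte char #3 = F4 88 85 AC.
Offset 10: leading byte 0xE1 = 11100001 → 3-byte char #4 = E1 9D AB.
Offset 13: leading byte 0xF0 = 11110000 → 4-byte char #5 = F0 9D 99 93.
Offset 17: leading byte 0xF0 = 11110000 → 4-byte char #6 = F0 AC 87 A4.
Leading byte 0xF0 = 11110000 matches 11110xxx → 4-byte sequence.
Byte 1: 0xF0 = 11110000, payload 000 (3 bits).
Byte 2: 0xAC = 10101100 (10xxxxxx ✓), payload 101100.
Byte 3: 0x87 = 10000111 (10xxxxxx ✓), payload 000111.
Byte 4: 0xA4 = 10100100 (10xxxxxx ✓), payload 100100.
Concatenate: 000101100000111100100 = 0x2C1E4 (21 bits → U+2C1E4).

U+2C1E4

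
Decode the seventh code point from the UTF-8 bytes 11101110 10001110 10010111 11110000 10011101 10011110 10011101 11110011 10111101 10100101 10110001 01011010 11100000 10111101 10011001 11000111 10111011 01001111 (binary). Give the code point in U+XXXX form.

U+004F

Offset 0: leading byte 0xEE = 11101110 → 3-byte char #1 = EE 8E 97.
Offset 3: leading byte 0xF0 = 11110000 → 4-byte char #2 = F0 9D 9E 9D.
Offset 7: leading byte 0xF3 = 11110011 → 4-byte char #3 = F3 BD A5 B1.
Offset 11: leading byte 0x5A = 01011010 → 1-byte char #4 = 5A.
Offset 12: leading byte 0xE0 = 11100000 → 3-byte char #5 = E0 BD 99.
Offset 15: leading byte 0xC7 = 11000111 → 2-byte char #6 = C7 BB.
Offset 17: leading byte 0x4F = 01001111 → 1-byte char #7 = 4F.
Leading byte 0x4F = 01001111 matches 0xxxxxxx → 1-byte sequence.
Byte 1: 0x4F = 01001111, payload 1001111 (7 bits).
Concatenate: 1001111 = 0x4F (7 bits → U+004F).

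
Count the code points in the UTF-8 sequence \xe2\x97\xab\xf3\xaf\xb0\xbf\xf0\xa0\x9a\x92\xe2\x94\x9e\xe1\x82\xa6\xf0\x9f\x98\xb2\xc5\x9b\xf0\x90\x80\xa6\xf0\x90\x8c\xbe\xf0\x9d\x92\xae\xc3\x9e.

Byte at offset 0: 0xE2 = 11100010 → 3-byte char (#1). Advance 3.
Byte at offset 3: 0xF3 = 11110011 → 4-byte char (#2). Advance 4.
Byte at offset 7: 0xF0 = 11110000 → 4-byte char (#3). Advance 4.
Byte at offset 11: 0xE2 = 11100010 → 3-byte char (#4). Advance 3.
Byte at offset 14: 0xE1 = 11100001 → 3-byte char (#5). Advance 3.
Byte at offset 17: 0xF0 = 11110000 → 4-byte char (#6). Advance 4.
Byte at offset 21: 0xC5 = 11000101 → 2-byte char (#7). Advance 2.
Byte at offset 23: 0xF0 = 11110000 → 4-byte char (#8). Advance 4.
Byte at offset 27: 0xF0 = 11110000 → 4-byte char (#9). Advance 4.
Byte at offset 31: 0xF0 = 11110000 → 4-byte char (#10). Advance 4.
Byte at offset 35: 0xC3 = 11000011 → 2-byte char (#11). Advance 2.
Reached end at offset 37 after 11 code points.

11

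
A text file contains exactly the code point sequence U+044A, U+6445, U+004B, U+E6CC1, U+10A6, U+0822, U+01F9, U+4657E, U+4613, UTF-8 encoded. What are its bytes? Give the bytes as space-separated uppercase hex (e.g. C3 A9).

D1 8A E6 91 85 4B F3 A6 B3 81 E1 82 A6 E0 A0 A2 C7 B9 F1 86 95 BE E4 98 93

U+044A: 2-byte form → D1 8A.
U+6445: 3-byte form → E6 91 85.
U+004B: 1-byte form → 4B.
U+E6CC1: 4-byte form → F3 A6 B3 81.
U+10A6: 3-byte form → E1 82 A6.
U+0822: 3-byte form → E0 A0 A2.
U+01F9: 2-byte form → C7 B9.
U+4657E: 4-byte form → F1 86 95 BE.
U+4613: 3-byte form → E4 98 93.
Concatenated (25 bytes): D1 8A E6 91 85 4B F3 A6 B3 81 E1 82 A6 E0 A0 A2 C7 B9 F1 86 95 BE E4 98 93.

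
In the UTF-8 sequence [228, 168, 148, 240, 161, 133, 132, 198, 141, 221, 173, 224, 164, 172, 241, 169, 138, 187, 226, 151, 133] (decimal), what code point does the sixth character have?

U+692BB

Offset 0: leading byte 0xE4 = 11100100 → 3-byte char #1 = E4 A8 94.
Offset 3: leading byte 0xF0 = 11110000 → 4-byte char #2 = F0 A1 85 84.
Offset 7: leading byte 0xC6 = 11000110 → 2-byte char #3 = C6 8D.
Offset 9: leading byte 0xDD = 11011101 → 2-byte char #4 = DD AD.
Offset 11: leading byte 0xE0 = 11100000 → 3-byte char #5 = E0 A4 AC.
Offset 14: leading byte 0xF1 = 11110001 → 4-byte char #6 = F1 A9 8A BB.
Leading byte 0xF1 = 11110001 matches 11110xxx → 4-byte sequence.
Byte 1: 0xF1 = 11110001, payload 001 (3 bits).
Byte 2: 0xA9 = 10101001 (10xxxxxx ✓), payload 101001.
Byte 3: 0x8A = 10001010 (10xxxxxx ✓), payload 001010.
Byte 4: 0xBB = 10111011 (10xxxxxx ✓), payload 111011.
Concatenate: 001101001001010111011 = 0x692BB (21 bits → U+692BB).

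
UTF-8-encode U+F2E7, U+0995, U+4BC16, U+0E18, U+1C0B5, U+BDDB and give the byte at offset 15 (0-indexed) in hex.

0x82

U+F2E7 → 3-byte form EF 8B A7 at offsets 0–2.
U+0995 → 3-byte form E0 A6 95 at offsets 3–5.
U+4BC16 → 4-byte form F1 8B B0 96 at offsets 6–9.
U+0E18 → 3-byte form E0 B8 98 at offsets 10–12.
U+1C0B5 → 4-byte form F0 9C 82 B5 at offsets 13–16.
Offset 15 falls in char 5's range; it's byte 3 of F0 9C 82 B5 = 0x82.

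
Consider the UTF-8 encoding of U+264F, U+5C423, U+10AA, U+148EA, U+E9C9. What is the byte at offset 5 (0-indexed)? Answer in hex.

U+264F → 3-byte form E2 99 8F at offsets 0–2.
U+5C423 → 4-byte form F1 9C 90 A3 at offsets 3–6.
Offset 5 falls in char 2's range; it's byte 3 of F1 9C 90 A3 = 0x90.

0x90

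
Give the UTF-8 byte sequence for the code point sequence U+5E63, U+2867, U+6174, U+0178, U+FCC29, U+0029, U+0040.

U+5E63: 3-byte form → E5 B9 A3.
U+2867: 3-byte form → E2 A1 A7.
U+6174: 3-byte form → E6 85 B4.
U+0178: 2-byte form → C5 B8.
U+FCC29: 4-byte form → F3 BC B0 A9.
U+0029: 1-byte form → 29.
U+0040: 1-byte form → 40.
Concatenated (17 bytes): E5 B9 A3 E2 A1 A7 E6 85 B4 C5 B8 F3 BC B0 A9 29 40.

E5 B9 A3 E2 A1 A7 E6 85 B4 C5 B8 F3 BC B0 A9 29 40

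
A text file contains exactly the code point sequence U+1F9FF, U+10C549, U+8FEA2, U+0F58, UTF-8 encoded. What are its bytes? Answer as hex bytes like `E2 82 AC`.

F0 9F A7 BF F4 8C 95 89 F2 8F BA A2 E0 BD 98

U+1F9FF: 4-byte form → F0 9F A7 BF.
U+10C549: 4-byte form → F4 8C 95 89.
U+8FEA2: 4-byte form → F2 8F BA A2.
U+0F58: 3-byte form → E0 BD 98.
Concatenated (15 bytes): F0 9F A7 BF F4 8C 95 89 F2 8F BA A2 E0 BD 98.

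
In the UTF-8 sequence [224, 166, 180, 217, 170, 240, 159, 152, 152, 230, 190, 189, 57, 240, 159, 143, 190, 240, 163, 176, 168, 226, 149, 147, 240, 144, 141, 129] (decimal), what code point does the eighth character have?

Offset 0: leading byte 0xE0 = 11100000 → 3-byte char #1 = E0 A6 B4.
Offset 3: leading byte 0xD9 = 11011001 → 2-byte char #2 = D9 AA.
Offset 5: leading byte 0xF0 = 11110000 → 4-byte char #3 = F0 9F 98 98.
Offset 9: leading byte 0xE6 = 11100110 → 3-byte char #4 = E6 BE BD.
Offset 12: leading byte 0x39 = 00111001 → 1-byte char #5 = 39.
Offset 13: leading byte 0xF0 = 11110000 → 4-byte char #6 = F0 9F 8F BE.
Offset 17: leading byte 0xF0 = 11110000 → 4-byte char #7 = F0 A3 B0 A8.
Offset 21: leading byte 0xE2 = 11100010 → 3-byte char #8 = E2 95 93.
Leading byte 0xE2 = 11100010 matches 1110xxxx → 3-byte sequence.
Byte 1: 0xE2 = 11100010, payload 0010 (4 bits).
Byte 2: 0x95 = 10010101 (10xxxxxx ✓), payload 010101.
Byte 3: 0x93 = 10010011 (10xxxxxx ✓), payload 010011.
Concatenate: 0010010101010011 = 0x2553 (16 bits → U+2553).

U+2553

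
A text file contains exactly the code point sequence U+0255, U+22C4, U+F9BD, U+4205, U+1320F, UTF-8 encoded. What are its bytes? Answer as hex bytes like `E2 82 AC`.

C9 95 E2 8B 84 EF A6 BD E4 88 85 F0 93 88 8F

U+0255: 2-byte form → C9 95.
U+22C4: 3-byte form → E2 8B 84.
U+F9BD: 3-byte form → EF A6 BD.
U+4205: 3-byte form → E4 88 85.
U+1320F: 4-byte form → F0 93 88 8F.
Concatenated (15 bytes): C9 95 E2 8B 84 EF A6 BD E4 88 85 F0 93 88 8F.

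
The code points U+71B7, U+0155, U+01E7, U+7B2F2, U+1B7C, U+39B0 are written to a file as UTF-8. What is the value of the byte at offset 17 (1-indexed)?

0xB0

1-indexed offset 17 is 0-indexed offset 16.
U+71B7 → 3-byte form E7 86 B7 at offsets 0–2.
U+0155 → 2-byte form C5 95 at offsets 3–4.
U+01E7 → 2-byte form C7 A7 at offsets 5–6.
U+7B2F2 → 4-byte form F1 BB 8B B2 at offsets 7–10.
U+1B7C → 3-byte form E1 AD BC at offsets 11–13.
U+39B0 → 3-byte form E3 A6 B0 at offsets 14–16.
Offset 16 falls in char 6's range; it's byte 3 of E3 A6 B0 = 0xB0.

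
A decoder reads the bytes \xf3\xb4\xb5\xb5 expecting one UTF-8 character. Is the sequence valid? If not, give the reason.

valid

Leading byte 0xF3 = 11110011 → 4-byte form.
Continuation bytes 0xB4=10110100, 0xB5=10110101, 0xB5=10110101 all match 10xxxxxx.
Decoded value 0xF4D75 is ≥ 0x10000 (shortest form) and not a surrogate.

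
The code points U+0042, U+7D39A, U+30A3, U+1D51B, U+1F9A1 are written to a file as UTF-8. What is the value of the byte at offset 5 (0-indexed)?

U+0042 → 1-byte form 42 at offsets 0–0.
U+7D39A → 4-byte form F1 BD 8E 9A at offsets 1–4.
U+30A3 → 3-byte form E3 82 A3 at offsets 5–7.
Offset 5 falls in char 3's range; it's byte 1 of E3 82 A3 = 0xE3.

0xE3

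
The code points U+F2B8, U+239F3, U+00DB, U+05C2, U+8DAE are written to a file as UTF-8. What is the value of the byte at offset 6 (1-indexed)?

0xA7

1-indexed offset 6 is 0-indexed offset 5.
U+F2B8 → 3-byte form EF 8A B8 at offsets 0–2.
U+239F3 → 4-byte form F0 A3 A7 B3 at offsets 3–6.
Offset 5 falls in char 2's range; it's byte 3 of F0 A3 A7 B3 = 0xA7.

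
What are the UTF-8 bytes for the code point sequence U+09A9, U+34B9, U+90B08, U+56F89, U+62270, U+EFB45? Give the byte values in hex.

U+09A9: 3-byte form → E0 A6 A9.
U+34B9: 3-byte form → E3 92 B9.
U+90B08: 4-byte form → F2 90 AC 88.
U+56F89: 4-byte form → F1 96 BE 89.
U+62270: 4-byte form → F1 A2 89 B0.
U+EFB45: 4-byte form → F3 AF AD 85.
Concatenated (22 bytes): E0 A6 A9 E3 92 B9 F2 90 AC 88 F1 96 BE 89 F1 A2 89 B0 F3 AF AD 85.

E0 A6 A9 E3 92 B9 F2 90 AC 88 F1 96 BE 89 F1 A2 89 B0 F3 AF AD 85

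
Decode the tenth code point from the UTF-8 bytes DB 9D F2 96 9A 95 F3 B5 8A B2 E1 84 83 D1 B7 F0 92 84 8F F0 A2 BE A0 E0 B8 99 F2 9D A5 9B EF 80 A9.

Offset 0: leading byte 0xDB = 11011011 → 2-byte char #1 = DB 9D.
Offset 2: leading byte 0xF2 = 11110010 → 4-byte char #2 = F2 96 9A 95.
Offset 6: leading byte 0xF3 = 11110011 → 4-byte char #3 = F3 B5 8A B2.
Offset 10: leading byte 0xE1 = 11100001 → 3-byte char #4 = E1 84 83.
Offset 13: leading byte 0xD1 = 11010001 → 2-byte char #5 = D1 B7.
Offset 15: leading byte 0xF0 = 11110000 → 4-byte char #6 = F0 92 84 8F.
Offset 19: leading byte 0xF0 = 11110000 → 4-byte char #7 = F0 A2 BE A0.
Offset 23: leading byte 0xE0 = 11100000 → 3-byte char #8 = E0 B8 99.
Offset 26: leading byte 0xF2 = 11110010 → 4-byte char #9 = F2 9D A5 9B.
Offset 30: leading byte 0xEF = 11101111 → 3-byte char #10 = EF 80 A9.
Leading byte 0xEF = 11101111 matches 1110xxxx → 3-byte sequence.
Byte 1: 0xEF = 11101111, payload 1111 (4 bits).
Byte 2: 0x80 = 10000000 (10xxxxxx ✓), payload 000000.
Byte 3: 0xA9 = 10101001 (10xxxxxx ✓), payload 101001.
Concatenate: 1111000000101001 = 0xF029 (16 bits → U+F029).

U+F029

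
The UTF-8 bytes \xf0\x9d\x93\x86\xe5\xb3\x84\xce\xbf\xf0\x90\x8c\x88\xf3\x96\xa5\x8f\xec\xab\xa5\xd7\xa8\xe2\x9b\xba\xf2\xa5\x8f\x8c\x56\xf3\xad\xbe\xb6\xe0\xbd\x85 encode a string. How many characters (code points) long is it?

Byte at offset 0: 0xF0 = 11110000 → 4-byte char (#1). Advance 4.
Byte at offset 4: 0xE5 = 11100101 → 3-byte char (#2). Advance 3.
Byte at offset 7: 0xCE = 11001110 → 2-byte char (#3). Advance 2.
Byte at offset 9: 0xF0 = 11110000 → 4-byte char (#4). Advance 4.
Byte at offset 13: 0xF3 = 11110011 → 4-byte char (#5). Advance 4.
Byte at offset 17: 0xEC = 11101100 → 3-byte char (#6). Advance 3.
Byte at offset 20: 0xD7 = 11010111 → 2-byte char (#7). Advance 2.
Byte at offset 22: 0xE2 = 11100010 → 3-byte char (#8). Advance 3.
Byte at offset 25: 0xF2 = 11110010 → 4-byte char (#9). Advance 4.
Byte at offset 29: 0x56 = 01010110 → 1-byte char (#10). Advance 1.
Byte at offset 30: 0xF3 = 11110011 → 4-byte char (#11). Advance 4.
Byte at offset 34: 0xE0 = 11100000 → 3-byte char (#12). Advance 3.
Reached end at offset 37 after 12 code points.

12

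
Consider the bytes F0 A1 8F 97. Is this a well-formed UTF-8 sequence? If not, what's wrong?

Leading byte 0xF0 = 11110000 → 4-byte form.
Continuation bytes 0xA1=10100001, 0x8F=10001111, 0x97=10010111 all match 10xxxxxx.
Decoded value 0x213D7 is ≥ 0x10000 (shortest form) and not a surrogate.

valid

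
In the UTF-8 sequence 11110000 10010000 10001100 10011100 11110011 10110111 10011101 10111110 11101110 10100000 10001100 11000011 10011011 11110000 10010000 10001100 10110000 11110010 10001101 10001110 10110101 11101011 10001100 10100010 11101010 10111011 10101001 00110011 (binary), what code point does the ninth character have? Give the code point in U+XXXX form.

Offset 0: leading byte 0xF0 = 11110000 → 4-byte char #1 = F0 90 8C 9C.
Offset 4: leading byte 0xF3 = 11110011 → 4-byte char #2 = F3 B7 9D BE.
Offset 8: leading byte 0xEE = 11101110 → 3-byte char #3 = EE A0 8C.
Offset 11: leading byte 0xC3 = 11000011 → 2-byte char #4 = C3 9B.
Offset 13: leading byte 0xF0 = 11110000 → 4-byte char #5 = F0 90 8C B0.
Offset 17: leading byte 0xF2 = 11110010 → 4-byte char #6 = F2 8D 8E B5.
Offset 21: leading byte 0xEB = 11101011 → 3-byte char #7 = EB 8C A2.
Offset 24: leading byte 0xEA = 11101010 → 3-byte char #8 = EA BB A9.
Offset 27: leading byte 0x33 = 00110011 → 1-byte char #9 = 33.
Leading byte 0x33 = 00110011 matches 0xxxxxxx → 1-byte sequence.
Byte 1: 0x33 = 00110011, payload 0110011 (7 bits).
Concatenate: 0110011 = 0x33 (7 bits → U+0033).

U+0033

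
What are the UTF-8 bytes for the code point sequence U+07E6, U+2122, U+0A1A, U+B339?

DF A6 E2 84 A2 E0 A8 9A EB 8C B9

U+07E6: 2-byte form → DF A6.
U+2122: 3-byte form → E2 84 A2.
U+0A1A: 3-byte form → E0 A8 9A.
U+B339: 3-byte form → EB 8C B9.
Concatenated (11 bytes): DF A6 E2 84 A2 E0 A8 9A EB 8C B9.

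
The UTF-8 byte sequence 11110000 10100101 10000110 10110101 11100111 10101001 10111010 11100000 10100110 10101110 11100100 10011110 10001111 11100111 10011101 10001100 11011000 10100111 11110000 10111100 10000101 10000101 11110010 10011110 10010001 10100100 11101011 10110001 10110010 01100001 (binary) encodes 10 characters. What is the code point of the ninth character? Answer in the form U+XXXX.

U+BC72

Offset 0: leading byte 0xF0 = 11110000 → 4-byte char #1 = F0 A5 86 B5.
Offset 4: leading byte 0xE7 = 11100111 → 3-byte char #2 = E7 A9 BA.
Offset 7: leading byte 0xE0 = 11100000 → 3-byte char #3 = E0 A6 AE.
Offset 10: leading byte 0xE4 = 11100100 → 3-byte char #4 = E4 9E 8F.
Offset 13: leading byte 0xE7 = 11100111 → 3-byte char #5 = E7 9D 8C.
Offset 16: leading byte 0xD8 = 11011000 → 2-byte char #6 = D8 A7.
Offset 18: leading byte 0xF0 = 11110000 → 4-byte char #7 = F0 BC 85 85.
Offset 22: leading byte 0xF2 = 11110010 → 4-byte char #8 = F2 9E 91 A4.
Offset 26: leading byte 0xEB = 11101011 → 3-byte char #9 = EB B1 B2.
Leading byte 0xEB = 11101011 matches 1110xxxx → 3-byte sequence.
Byte 1: 0xEB = 11101011, payload 1011 (4 bits).
Byte 2: 0xB1 = 10110001 (10xxxxxx ✓), payload 110001.
Byte 3: 0xB2 = 10110010 (10xxxxxx ✓), payload 110010.
Concatenate: 1011110001110010 = 0xBC72 (16 bits → U+BC72).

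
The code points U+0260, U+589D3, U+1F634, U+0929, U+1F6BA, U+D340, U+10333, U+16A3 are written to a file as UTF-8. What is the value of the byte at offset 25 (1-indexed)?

0xE1

1-indexed offset 25 is 0-indexed offset 24.
U+0260 → 2-byte form C9 A0 at offsets 0–1.
U+589D3 → 4-byte form F1 98 A7 93 at offsets 2–5.
U+1F634 → 4-byte form F0 9F 98 B4 at offsets 6–9.
U+0929 → 3-byte form E0 A4 A9 at offsets 10–12.
U+1F6BA → 4-byte form F0 9F 9A BA at offsets 13–16.
U+D340 → 3-byte form ED 8D 80 at offsets 17–19.
U+10333 → 4-byte form F0 90 8C B3 at offsets 20–23.
U+16A3 → 3-byte form E1 9A A3 at offsets 24–26.
Offset 24 falls in char 8's range; it's byte 1 of E1 9A A3 = 0xE1.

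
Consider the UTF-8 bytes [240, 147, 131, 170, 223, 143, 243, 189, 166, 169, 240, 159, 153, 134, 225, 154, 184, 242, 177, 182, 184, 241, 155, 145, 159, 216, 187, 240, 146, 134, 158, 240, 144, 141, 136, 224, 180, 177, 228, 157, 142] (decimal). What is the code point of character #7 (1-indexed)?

Offset 0: leading byte 0xF0 = 11110000 → 4-byte char #1 = F0 93 83 AA.
Offset 4: leading byte 0xDF = 11011111 → 2-byte char #2 = DF 8F.
Offset 6: leading byte 0xF3 = 11110011 → 4-byte char #3 = F3 BD A6 A9.
Offset 10: leading byte 0xF0 = 11110000 → 4-byte char #4 = F0 9F 99 86.
Offset 14: leading byte 0xE1 = 11100001 → 3-byte char #5 = E1 9A B8.
Offset 17: leading byte 0xF2 = 11110010 → 4-byte char #6 = F2 B1 B6 B8.
Offset 21: leading byte 0xF1 = 11110001 → 4-byte char #7 = F1 9B 91 9F.
Leading byte 0xF1 = 11110001 matches 11110xxx → 4-byte sequence.
Byte 1: 0xF1 = 11110001, payload 001 (3 bits).
Byte 2: 0x9B = 10011011 (10xxxxxx ✓), payload 011011.
Byte 3: 0x91 = 10010001 (10xxxxxx ✓), payload 010001.
Byte 4: 0x9F = 10011111 (10xxxxxx ✓), payload 011111.
Concatenate: 001011011010001011111 = 0x5B45F (21 bits → U+5B45F).

U+5B45F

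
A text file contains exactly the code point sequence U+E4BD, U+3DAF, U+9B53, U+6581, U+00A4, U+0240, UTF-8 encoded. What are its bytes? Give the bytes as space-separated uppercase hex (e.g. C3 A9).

U+E4BD: 3-byte form → EE 92 BD.
U+3DAF: 3-byte form → E3 B6 AF.
U+9B53: 3-byte form → E9 AD 93.
U+6581: 3-byte form → E6 96 81.
U+00A4: 2-byte form → C2 A4.
U+0240: 2-byte form → C9 80.
Concatenated (16 bytes): EE 92 BD E3 B6 AF E9 AD 93 E6 96 81 C2 A4 C9 80.

EE 92 BD E3 B6 AF E9 AD 93 E6 96 81 C2 A4 C9 80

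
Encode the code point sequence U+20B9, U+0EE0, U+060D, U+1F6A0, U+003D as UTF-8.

E2 82 B9 E0 BB A0 D8 8D F0 9F 9A A0 3D

U+20B9: 3-byte form → E2 82 B9.
U+0EE0: 3-byte form → E0 BB A0.
U+060D: 2-byte form → D8 8D.
U+1F6A0: 4-byte form → F0 9F 9A A0.
U+003D: 1-byte form → 3D.
Concatenated (13 bytes): E2 82 B9 E0 BB A0 D8 8D F0 9F 9A A0 3D.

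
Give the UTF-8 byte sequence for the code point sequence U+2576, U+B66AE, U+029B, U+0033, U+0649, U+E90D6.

E2 95 B6 F2 B6 9A AE CA 9B 33 D9 89 F3 A9 83 96

U+2576: 3-byte form → E2 95 B6.
U+B66AE: 4-byte form → F2 B6 9A AE.
U+029B: 2-byte form → CA 9B.
U+0033: 1-byte form → 33.
U+0649: 2-byte form → D9 89.
U+E90D6: 4-byte form → F3 A9 83 96.
Concatenated (16 bytes): E2 95 B6 F2 B6 9A AE CA 9B 33 D9 89 F3 A9 83 96.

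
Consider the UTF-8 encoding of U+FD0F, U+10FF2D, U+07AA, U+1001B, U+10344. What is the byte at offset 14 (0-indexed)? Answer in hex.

U+FD0F → 3-byte form EF B4 8F at offsets 0–2.
U+10FF2D → 4-byte form F4 8F BC AD at offsets 3–6.
U+07AA → 2-byte form DE AA at offsets 7–8.
U+1001B → 4-byte form F0 90 80 9B at offsets 9–12.
U+10344 → 4-byte form F0 90 8D 84 at offsets 13–16.
Offset 14 falls in char 5's range; it's byte 2 of F0 90 8D 84 = 0x90.

0x90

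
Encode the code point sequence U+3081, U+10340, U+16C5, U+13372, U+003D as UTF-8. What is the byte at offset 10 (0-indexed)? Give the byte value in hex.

U+3081 → 3-byte form E3 82 81 at offsets 0–2.
U+10340 → 4-byte form F0 90 8D 80 at offsets 3–6.
U+16C5 → 3-byte form E1 9B 85 at offsets 7–9.
U+13372 → 4-byte form F0 93 8D B2 at offsets 10–13.
Offset 10 falls in char 4's range; it's byte 1 of F0 93 8D B2 = 0xF0.

0xF0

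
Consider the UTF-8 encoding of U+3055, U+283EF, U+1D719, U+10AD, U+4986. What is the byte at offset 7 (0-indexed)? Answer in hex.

0xF0

U+3055 → 3-byte form E3 81 95 at offsets 0–2.
U+283EF → 4-byte form F0 A8 8F AF at offsets 3–6.
U+1D719 → 4-byte form F0 9D 9C 99 at offsets 7–10.
Offset 7 falls in char 3's range; it's byte 1 of F0 9D 9C 99 = 0xF0.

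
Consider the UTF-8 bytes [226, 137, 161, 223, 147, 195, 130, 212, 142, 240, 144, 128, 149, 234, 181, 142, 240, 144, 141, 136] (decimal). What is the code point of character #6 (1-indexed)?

Offset 0: leading byte 0xE2 = 11100010 → 3-byte char #1 = E2 89 A1.
Offset 3: leading byte 0xDF = 11011111 → 2-byte char #2 = DF 93.
Offset 5: leading byte 0xC3 = 11000011 → 2-byte char #3 = C3 82.
Offset 7: leading byte 0xD4 = 11010100 → 2-byte char #4 = D4 8E.
Offset 9: leading byte 0xF0 = 11110000 → 4-byte char #5 = F0 90 80 95.
Offset 13: leading byte 0xEA = 11101010 → 3-byte char #6 = EA B5 8E.
Leading byte 0xEA = 11101010 matches 1110xxxx → 3-byte sequence.
Byte 1: 0xEA = 11101010, payload 1010 (4 bits).
Byte 2: 0xB5 = 10110101 (10xxxxxx ✓), payload 110101.
Byte 3: 0x8E = 10001110 (10xxxxxx ✓), payload 001110.
Concatenate: 1010110101001110 = 0xAD4E (16 bits → U+AD4E).

U+AD4E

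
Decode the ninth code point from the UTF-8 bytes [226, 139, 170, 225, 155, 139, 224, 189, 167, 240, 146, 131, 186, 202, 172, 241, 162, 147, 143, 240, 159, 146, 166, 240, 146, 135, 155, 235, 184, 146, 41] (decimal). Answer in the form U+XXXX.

Offset 0: leading byte 0xE2 = 11100010 → 3-byte char #1 = E2 8B AA.
Offset 3: leading byte 0xE1 = 11100001 → 3-byte char #2 = E1 9B 8B.
Offset 6: leading byte 0xE0 = 11100000 → 3-byte char #3 = E0 BD A7.
Offset 9: leading byte 0xF0 = 11110000 → 4-byte char #4 = F0 92 83 BA.
Offset 13: leading byte 0xCA = 11001010 → 2-byte char #5 = CA AC.
Offset 15: leading byte 0xF1 = 11110001 → 4-byte char #6 = F1 A2 93 8F.
Offset 19: leading byte 0xF0 = 11110000 → 4-byte char #7 = F0 9F 92 A6.
Offset 23: leading byte 0xF0 = 11110000 → 4-byte char #8 = F0 92 87 9B.
Offset 27: leading byte 0xEB = 11101011 → 3-byte char #9 = EB B8 92.
Leading byte 0xEB = 11101011 matches 1110xxxx → 3-byte sequence.
Byte 1: 0xEB = 11101011, payload 1011 (4 bits).
Byte 2: 0xB8 = 10111000 (10xxxxxx ✓), payload 111000.
Byte 3: 0x92 = 10010010 (10xxxxxx ✓), payload 010010.
Concatenate: 1011111000010010 = 0xBE12 (16 bits → U+BE12).

U+BE12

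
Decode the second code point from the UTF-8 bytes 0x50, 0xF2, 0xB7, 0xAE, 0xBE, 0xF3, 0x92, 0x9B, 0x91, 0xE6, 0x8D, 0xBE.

Offset 0: leading byte 0x50 = 01010000 → 1-byte char #1 = 50.
Offset 1: leading byte 0xF2 = 11110010 → 4-byte char #2 = F2 B7 AE BE.
Leading byte 0xF2 = 11110010 matches 11110xxx → 4-byte sequence.
Byte 1: 0xF2 = 11110010, payload 010 (3 bits).
Byte 2: 0xB7 = 10110111 (10xxxxxx ✓), payload 110111.
Byte 3: 0xAE = 10101110 (10xxxxxx ✓), payload 101110.
Byte 4: 0xBE = 10111110 (10xxxxxx ✓), payload 111110.
Concatenate: 010110111101110111110 = 0xB7BBE (21 bits → U+B7BBE).

U+B7BBE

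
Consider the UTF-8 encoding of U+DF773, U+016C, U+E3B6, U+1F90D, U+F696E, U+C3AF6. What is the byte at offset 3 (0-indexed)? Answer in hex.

0xB3

U+DF773 → 4-byte form F3 9F 9D B3 at offsets 0–3.
Offset 3 falls in char 1's range; it's byte 4 of F3 9F 9D B3 = 0xB3.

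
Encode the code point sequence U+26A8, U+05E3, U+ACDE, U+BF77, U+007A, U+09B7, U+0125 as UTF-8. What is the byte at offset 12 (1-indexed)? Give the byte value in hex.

1-indexed offset 12 is 0-indexed offset 11.
U+26A8 → 3-byte form E2 9A A8 at offsets 0–2.
U+05E3 → 2-byte form D7 A3 at offsets 3–4.
U+ACDE → 3-byte form EA B3 9E at offsets 5–7.
U+BF77 → 3-byte form EB BD B7 at offsets 8–10.
U+007A → 1-byte form 7A at offsets 11–11.
Offset 11 falls in char 5's range; it's byte 1 of 7A = 0x7A.

0x7A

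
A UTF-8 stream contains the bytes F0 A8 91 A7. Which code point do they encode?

U+28467

Leading byte 0xF0 = 11110000 matches 11110xxx → 4-byte sequence.
Byte 1: 0xF0 = 11110000, payload 000 (3 bits).
Byte 2: 0xA8 = 10101000 (10xxxxxx ✓), payload 101000.
Byte 3: 0x91 = 10010001 (10xxxxxx ✓), payload 010001.
Byte 4: 0xA7 = 10100111 (10xxxxxx ✓), payload 100111.
Concatenate: 000101000010001100111 = 0x28467 (21 bits → U+28467).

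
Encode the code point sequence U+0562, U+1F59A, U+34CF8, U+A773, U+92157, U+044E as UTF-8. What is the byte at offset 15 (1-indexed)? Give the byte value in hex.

0x92

1-indexed offset 15 is 0-indexed offset 14.
U+0562 → 2-byte form D5 A2 at offsets 0–1.
U+1F59A → 4-byte form F0 9F 96 9A at offsets 2–5.
U+34CF8 → 4-byte form F0 B4 B3 B8 at offsets 6–9.
U+A773 → 3-byte form EA 9D B3 at offsets 10–12.
U+92157 → 4-byte form F2 92 85 97 at offsets 13–16.
Offset 14 falls in char 5's range; it's byte 2 of F2 92 85 97 = 0x92.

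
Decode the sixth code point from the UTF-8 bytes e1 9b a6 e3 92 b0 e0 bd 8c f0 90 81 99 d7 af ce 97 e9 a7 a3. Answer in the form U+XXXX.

Offset 0: leading byte 0xE1 = 11100001 → 3-byte char #1 = E1 9B A6.
Offset 3: leading byte 0xE3 = 11100011 → 3-byte char #2 = E3 92 B0.
Offset 6: leading byte 0xE0 = 11100000 → 3-byte char #3 = E0 BD 8C.
Offset 9: leading byte 0xF0 = 11110000 → 4-byte char #4 = F0 90 81 99.
Offset 13: leading byte 0xD7 = 11010111 → 2-byte char #5 = D7 AF.
Offset 15: leading byte 0xCE = 11001110 → 2-byte char #6 = CE 97.
Leading byte 0xCE = 11001110 matches 110xxxxx → 2-byte sequence.
Byte 1: 0xCE = 11001110, payload 01110 (5 bits).
Byte 2: 0x97 = 10010111 (10xxxxxx ✓), payload 010111.
Concatenate: 01110010111 = 0x397 (11 bits → U+0397).

U+0397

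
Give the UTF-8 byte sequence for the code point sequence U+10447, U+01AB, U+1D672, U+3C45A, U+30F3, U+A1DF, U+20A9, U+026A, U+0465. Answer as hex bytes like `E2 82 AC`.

U+10447: 4-byte form → F0 90 91 87.
U+01AB: 2-byte form → C6 AB.
U+1D672: 4-byte form → F0 9D 99 B2.
U+3C45A: 4-byte form → F0 BC 91 9A.
U+30F3: 3-byte form → E3 83 B3.
U+A1DF: 3-byte form → EA 87 9F.
U+20A9: 3-byte form → E2 82 A9.
U+026A: 2-byte form → C9 AA.
U+0465: 2-byte form → D1 A5.
Concatenated (27 bytes): F0 90 91 87 C6 AB F0 9D 99 B2 F0 BC 91 9A E3 83 B3 EA 87 9F E2 82 A9 C9 AA D1 A5.

F0 90 91 87 C6 AB F0 9D 99 B2 F0 BC 91 9A E3 83 B3 EA 87 9F E2 82 A9 C9 AA D1 A5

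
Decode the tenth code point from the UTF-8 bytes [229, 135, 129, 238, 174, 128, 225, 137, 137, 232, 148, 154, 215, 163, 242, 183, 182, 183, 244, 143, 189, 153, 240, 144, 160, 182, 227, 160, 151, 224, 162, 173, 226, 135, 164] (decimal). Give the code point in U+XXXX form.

Offset 0: leading byte 0xE5 = 11100101 → 3-byte char #1 = E5 87 81.
Offset 3: leading byte 0xEE = 11101110 → 3-byte char #2 = EE AE 80.
Offset 6: leading byte 0xE1 = 11100001 → 3-byte char #3 = E1 89 89.
Offset 9: leading byte 0xE8 = 11101000 → 3-byte char #4 = E8 94 9A.
Offset 12: leading byte 0xD7 = 11010111 → 2-byte char #5 = D7 A3.
Offset 14: leading byte 0xF2 = 11110010 → 4-byte char #6 = F2 B7 B6 B7.
Offset 18: leading byte 0xF4 = 11110100 → 4-byte char #7 = F4 8F BD 99.
Offset 22: leading byte 0xF0 = 11110000 → 4-byte char #8 = F0 90 A0 B6.
Offset 26: leading byte 0xE3 = 11100011 → 3-byte char #9 = E3 A0 97.
Offset 29: leading byte 0xE0 = 11100000 → 3-byte char #10 = E0 A2 AD.
Leading byte 0xE0 = 11100000 matches 1110xxxx → 3-byte sequence.
Byte 1: 0xE0 = 11100000, payload 0000 (4 bits).
Byte 2: 0xA2 = 10100010 (10xxxxxx ✓), payload 100010.
Byte 3: 0xAD = 10101101 (10xxxxxx ✓), payload 101101.
Concatenate: 0000100010101101 = 0x8AD (16 bits → U+08AD).

U+08AD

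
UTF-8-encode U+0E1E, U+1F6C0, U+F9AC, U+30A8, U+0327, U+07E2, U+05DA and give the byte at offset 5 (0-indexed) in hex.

U+0E1E → 3-byte form E0 B8 9E at offsets 0–2.
U+1F6C0 → 4-byte form F0 9F 9B 80 at offsets 3–6.
Offset 5 falls in char 2's range; it's byte 3 of F0 9F 9B 80 = 0x9B.

0x9B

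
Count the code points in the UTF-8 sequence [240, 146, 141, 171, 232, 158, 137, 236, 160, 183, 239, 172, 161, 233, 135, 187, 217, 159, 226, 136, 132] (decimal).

7

Byte at offset 0: 0xF0 = 11110000 → 4-byte char (#1). Advance 4.
Byte at offset 4: 0xE8 = 11101000 → 3-byte char (#2). Advance 3.
Byte at offset 7: 0xEC = 11101100 → 3-byte char (#3). Advance 3.
Byte at offset 10: 0xEF = 11101111 → 3-byte char (#4). Advance 3.
Byte at offset 13: 0xE9 = 11101001 → 3-byte char (#5). Advance 3.
Byte at offset 16: 0xD9 = 11011001 → 2-byte char (#6). Advance 2.
Byte at offset 18: 0xE2 = 11100010 → 3-byte char (#7). Advance 3.
Reached end at offset 21 after 7 code points.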